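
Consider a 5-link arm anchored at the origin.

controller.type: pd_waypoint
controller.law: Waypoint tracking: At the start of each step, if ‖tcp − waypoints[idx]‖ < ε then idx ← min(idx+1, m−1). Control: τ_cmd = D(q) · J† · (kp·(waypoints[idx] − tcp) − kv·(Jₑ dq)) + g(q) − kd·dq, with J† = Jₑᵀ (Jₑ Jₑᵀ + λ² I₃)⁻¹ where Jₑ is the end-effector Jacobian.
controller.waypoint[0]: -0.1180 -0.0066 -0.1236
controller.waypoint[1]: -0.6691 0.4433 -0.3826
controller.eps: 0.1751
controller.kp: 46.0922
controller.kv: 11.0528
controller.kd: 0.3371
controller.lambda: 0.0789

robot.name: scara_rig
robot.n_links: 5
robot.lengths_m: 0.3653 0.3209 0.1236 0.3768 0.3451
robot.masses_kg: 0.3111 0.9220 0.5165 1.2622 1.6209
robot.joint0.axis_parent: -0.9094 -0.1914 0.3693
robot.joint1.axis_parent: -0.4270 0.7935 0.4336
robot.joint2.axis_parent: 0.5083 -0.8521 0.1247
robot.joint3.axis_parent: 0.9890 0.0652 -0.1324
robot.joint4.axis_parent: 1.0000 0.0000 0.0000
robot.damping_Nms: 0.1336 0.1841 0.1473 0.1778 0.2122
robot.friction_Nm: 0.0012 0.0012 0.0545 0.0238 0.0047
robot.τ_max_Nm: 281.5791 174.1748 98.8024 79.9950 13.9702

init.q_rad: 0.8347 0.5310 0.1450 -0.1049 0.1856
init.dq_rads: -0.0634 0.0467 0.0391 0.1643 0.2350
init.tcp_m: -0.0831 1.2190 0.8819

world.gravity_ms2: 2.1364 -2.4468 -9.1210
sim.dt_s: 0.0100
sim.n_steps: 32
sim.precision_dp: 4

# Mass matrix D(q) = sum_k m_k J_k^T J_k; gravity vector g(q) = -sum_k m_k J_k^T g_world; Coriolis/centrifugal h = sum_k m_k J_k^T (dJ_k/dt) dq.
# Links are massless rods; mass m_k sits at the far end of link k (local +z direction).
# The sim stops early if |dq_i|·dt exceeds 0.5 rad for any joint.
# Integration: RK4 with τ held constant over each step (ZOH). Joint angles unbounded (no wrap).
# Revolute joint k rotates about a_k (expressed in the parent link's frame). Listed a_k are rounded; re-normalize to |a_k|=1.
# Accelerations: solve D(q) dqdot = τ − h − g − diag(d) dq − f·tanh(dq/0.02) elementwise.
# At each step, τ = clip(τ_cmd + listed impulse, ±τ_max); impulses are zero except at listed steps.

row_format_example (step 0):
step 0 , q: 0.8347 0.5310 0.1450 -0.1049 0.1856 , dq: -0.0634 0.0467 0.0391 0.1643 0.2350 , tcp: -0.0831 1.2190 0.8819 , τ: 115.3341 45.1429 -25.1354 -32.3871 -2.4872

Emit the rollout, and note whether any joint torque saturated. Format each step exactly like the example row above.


step 1 , q: 0.8347 0.5382 0.1539 -0.1096 0.2002 , dq: 0.0723 1.3890 1.7252 -1.0668 2.6383 , tcp: -0.0818 1.2172 0.8831 , τ: 130.7506 47.0935 -26.4920 -33.6674 -2.5416
step 2 , q: 0.8371 0.5579 0.1786 -0.1235 0.2367 , dq: 0.4160 2.5352 3.2135 -1.7022 4.6067 , tcp: -0.0806 1.2148 0.8825 , τ: 165.3218 52.7554 -29.5905 -38.3100 -2.0863
step 3 , q: 0.8446 0.5882 0.2177 -0.1406 0.2919 , dq: 1.0804 3.5120 4.6096 -1.6764 6.3614 , tcp: -0.0794 1.2115 0.8797 , τ: 202.2472 56.5672 -31.4435 -42.7779 -1.0434
step 4 , q: 0.8605 0.6269 0.2701 -0.1534 0.3633 , dq: 2.1282 4.2054 5.8571 -0.8476 7.8045 , tcp: -0.0783 1.2067 0.8739 , τ: 216.3273 51.9071 -28.3028 -42.3323 0.7485
step 5 , q: 0.8885 0.6702 0.3331 -0.1539 0.4461 , dq: 3.4861 4.3953 6.7111 0.8360 8.6153 , tcp: -0.0771 1.1993 0.8644 , τ: 191.6009 36.6206 -18.7288 -34.5305 3.1663
step 6 , q: 0.9305 0.7121 0.4013 -0.1343 0.5327 , dq: 4.9241 3.9281 6.8763 3.1630 8.5760 , tcp: -0.0760 1.1888 0.8501 , τ: 139.4748 16.0808 -5.6569 -22.1296 5.6480
step 7 , q: 0.9861 0.7464 0.4673 -0.0902 0.6152 , dq: 6.1871 2.8775 6.2410 5.7225 7.8249 , tcp: -0.0753 1.1745 0.8307 , τ: 82.4774 -3.0196 6.8187 -9.5952 7.5617
step 8 , q: 1.0527 0.7684 0.5236 -0.0212 0.6882 , dq: 7.1095 1.5130 4.9624 8.0734 6.7339 , tcp: -0.0751 1.1565 0.8062 , τ: 33.3720 -17.6724 16.5047 0.6704 8.5564
step 9 , q: 1.1265 0.7767 0.5653 0.0687 0.7501 , dq: 7.6255 0.1669 3.3852 9.8459 5.6638 , tcp: -0.0758 1.1349 0.7770 , τ: -5.0541 -27.6573 22.9178 8.1823 8.5797
step 10 , q: 1.2035 0.7728 0.5915 0.1725 0.8024 , dq: 7.7515 -0.8776 1.9236 10.7948 4.8586 , tcp: -0.0775 1.1103 0.7438 , τ: -33.8738 -33.7308 26.3537 13.2082 7.7552
step 11 , q: 1.2803 0.7606 0.6051 0.2815 0.8484 , dq: 7.5733 -1.4744 0.9216 10.8740 4.4154 , tcp: -0.0804 1.0829 0.7075 , τ: -54.8166 -36.9018 27.4410 16.1670 6.2869
step 12 , q: 1.3543 0.7445 0.6115 0.3878 0.8915 , dq: 7.2182 -1.6595 0.5129 10.2651 4.2882 , tcp: -0.0843 1.0535 0.6691 , τ: -69.4841 -38.2286 26.9463 17.4593 4.4015
step 13 , q: 1.4244 0.7279 0.6163 0.4860 0.9344 , dq: 6.8053 -1.6056 0.5715 9.2967 4.3438 , tcp: -0.0891 1.0226 0.6294 , τ: -79.3170 -38.5972 25.5712 17.4491 2.3090
step 14 , q: 1.4905 0.7123 0.6229 0.5741 0.9782 , dq: 6.4086 -1.5009 0.8302 8.2861 4.4475 , tcp: -0.0943 0.9905 0.5891 , τ: -85.5885 -38.5152 23.7862 16.4748 0.1738
step 15 , q: 1.5527 0.6974 0.6321 0.6527 1.0229 , dq: 6.0526 -1.4522 1.0700 7.4176 4.5190 , tcp: -0.0997 0.9578 0.5486 , τ: -89.3328 -38.1469 21.8218 14.8431 -1.8958
step 16 , q: 1.6116 0.6828 0.6433 0.7236 1.0681 , dq: 5.7336 -1.4805 1.2029 6.7379 4.5334 , tcp: -0.1049 0.9248 0.5085 , τ: -91.3098 -37.5165 19.7728 12.8089 -3.8375
step 17 , q: 1.6675 0.6675 0.6553 0.7884 1.1132 , dq: 5.4408 -1.5662 1.2314 6.2215 4.4948 , tcp: -0.1098 0.8917 0.4691 , τ: -92.0426 -36.6473 17.6879 10.5625 -5.6178
step 18 , q: 1.7205 0.6512 0.6673 0.8486 1.1576 , dq: 5.1647 -1.6847 1.1878 5.8271 4.4147 , tcp: -0.1145 0.8588 0.4305 , τ: -91.8862 -35.5873 15.6055 8.2353 -7.2193
step 19 , q: 1.7708 0.6337 0.6787 0.9054 1.2012 , dq: 4.8997 -1.8182 1.1026 5.5199 4.3034 , tcp: -0.1188 0.8260 0.3930 , τ: -91.0856 -34.3934 13.5589 5.9139 -8.6337
step 20 , q: 1.8185 0.6148 0.6891 0.9594 1.2435 , dq: 4.6422 -1.9564 0.9971 5.2758 4.1682 , tcp: -0.1228 0.7937 0.3567 , τ: -89.8154 -33.1174 11.5748 3.6536 -9.8588
step 21 , q: 1.8637 0.5946 0.6984 1.0111 1.2844 , dq: 4.3905 -2.0940 0.8842 5.0791 4.0140 , tcp: -0.1264 0.7618 0.3217 , τ: -88.2034 -31.7991 9.6731 1.4890 -10.8966
step 22 , q: 1.9063 0.5730 0.7066 1.0611 1.3237 , dq: 4.1433 -2.2290 0.7711 4.9194 3.8439 , tcp: -0.1298 0.7305 0.2881 , τ: -86.3443 -30.4663 7.8666 -0.5592 -11.7525
step 23 , q: 1.9465 0.5500 0.7137 1.1097 1.3612 , dq: 3.8999 -2.3610 0.6612 4.7898 3.6602 , tcp: -0.1328 0.6999 0.2559 , τ: -84.3087 -29.1344 6.1626 -2.4796 -12.4345
step 24 , q: 1.9843 0.5258 0.7197 1.1570 1.3968 , dq: 3.6595 -2.4904 0.5554 4.6856 3.4648 , tcp: -0.1355 0.6699 0.2252 , τ: -82.1474 -27.8096 4.5640 -4.2674 -12.9519
step 25 , q: 2.0197 0.5002 0.7247 1.2035 1.4304 , dq: 3.4216 -2.6177 0.4534 4.6034 3.2588 , tcp: -0.1380 0.6408 0.1959 , τ: -79.8946 -26.4910 3.0713 -5.9216 -13.3155
step 26 , q: 2.0528 0.4734 0.7287 1.2492 1.4619 , dq: 3.1856 -2.7433 0.3537 4.5406 3.0436 , tcp: -0.1403 0.6125 0.1681 , τ: -77.5703 -25.1742 1.6828 -7.4445 -13.5368
step 27 , q: 2.0834 0.4454 0.7317 1.2943 1.4913 , dq: 2.9506 -2.8672 0.2549 4.4953 2.8201 , tcp: -0.1423 0.5850 0.1418 , τ: -75.1824 -23.8543 0.3966 -8.8402 -13.6278
step 28 , q: 2.1118 0.4161 0.7337 1.3391 1.5184 , dq: 2.7162 -2.9892 0.1550 4.4655 2.5891 , tcp: -0.1442 0.5584 0.1169 , τ: -72.7294 -22.5277 -0.7897 -10.1142 -13.6005
step 29 , q: 2.1378 0.3857 0.7348 1.3837 1.5431 , dq: 2.4816 -3.1082 0.0525 4.4497 2.3514 , tcp: -0.1459 0.5328 0.0934 , τ: -70.2033 -21.1932 -1.8786 -11.2729 -13.4673
step 30 , q: 2.1614 0.3540 0.7347 1.4281 1.5654 , dq: 2.2467 -3.2232 -0.0489 4.4430 2.1085 , tcp: -0.1474 0.5081 0.0713 , τ: -67.6121 -19.8678 -2.8778 -12.3232 -13.2405
step 31 , q: 2.1827 0.3213 0.7337 1.4725 1.5853 , dq: 2.0113 -3.3333 -0.1526 4.4454 1.8604 , tcp: -0.1489 0.4843 0.0506 , τ: -64.9350 -18.5446 -3.7904 -13.2725 -12.9319
step 32 , q: 2.2016 0.2874 0.7316 1.5170 1.6027 , dq: 1.7750 -3.4369 -0.2645 4.4578 1.6069 , tcp: -0.1502 0.4616 0.0312
any joint saturated: no


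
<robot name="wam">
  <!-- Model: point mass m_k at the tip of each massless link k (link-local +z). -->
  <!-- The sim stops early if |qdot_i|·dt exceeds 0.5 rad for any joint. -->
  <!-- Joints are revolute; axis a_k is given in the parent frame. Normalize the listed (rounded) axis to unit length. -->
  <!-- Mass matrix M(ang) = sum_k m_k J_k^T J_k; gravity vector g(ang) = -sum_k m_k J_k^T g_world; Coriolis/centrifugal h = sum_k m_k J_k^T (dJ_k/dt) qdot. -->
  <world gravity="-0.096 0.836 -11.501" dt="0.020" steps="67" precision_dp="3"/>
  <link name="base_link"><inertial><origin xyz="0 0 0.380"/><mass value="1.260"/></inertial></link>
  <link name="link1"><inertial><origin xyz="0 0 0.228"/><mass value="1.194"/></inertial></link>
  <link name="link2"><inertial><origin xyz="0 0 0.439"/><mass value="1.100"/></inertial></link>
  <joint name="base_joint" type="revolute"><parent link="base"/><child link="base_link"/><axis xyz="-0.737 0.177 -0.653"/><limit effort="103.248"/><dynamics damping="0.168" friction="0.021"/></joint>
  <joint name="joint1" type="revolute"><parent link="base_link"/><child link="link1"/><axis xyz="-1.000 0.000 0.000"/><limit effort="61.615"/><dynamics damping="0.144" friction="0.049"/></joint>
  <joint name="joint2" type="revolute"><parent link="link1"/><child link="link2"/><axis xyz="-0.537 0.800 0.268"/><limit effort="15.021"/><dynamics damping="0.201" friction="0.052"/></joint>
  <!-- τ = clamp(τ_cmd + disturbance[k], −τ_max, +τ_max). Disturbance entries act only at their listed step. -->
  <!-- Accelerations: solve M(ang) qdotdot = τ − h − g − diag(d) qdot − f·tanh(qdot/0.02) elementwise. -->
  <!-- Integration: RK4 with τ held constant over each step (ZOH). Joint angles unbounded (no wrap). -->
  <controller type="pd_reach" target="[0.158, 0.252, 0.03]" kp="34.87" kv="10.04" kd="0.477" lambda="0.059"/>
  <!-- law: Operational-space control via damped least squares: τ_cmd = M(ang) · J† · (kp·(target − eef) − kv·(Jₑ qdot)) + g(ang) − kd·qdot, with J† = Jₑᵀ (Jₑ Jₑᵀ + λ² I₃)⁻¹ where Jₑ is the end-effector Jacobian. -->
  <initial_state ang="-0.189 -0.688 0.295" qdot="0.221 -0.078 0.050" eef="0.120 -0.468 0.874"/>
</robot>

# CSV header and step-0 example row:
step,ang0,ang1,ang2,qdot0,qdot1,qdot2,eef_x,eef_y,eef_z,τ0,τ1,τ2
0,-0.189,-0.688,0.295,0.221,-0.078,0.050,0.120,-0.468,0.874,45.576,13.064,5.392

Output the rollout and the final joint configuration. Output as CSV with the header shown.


step,ang0,ang1,ang2,qdot0,qdot1,qdot2,eef_x,eef_y,eef_z,τ0,τ1,τ2
1,-0.149,-0.729,0.307,3.717,-3.957,1.133,0.120,-0.463,0.870,35.680,12.981,3.984
2,-0.053,-0.831,0.338,5.891,-6.194,2.035,0.120,-0.449,0.860,24.506,10.856,2.840
3,0.076,-0.965,0.386,6.982,-7.176,2.762,0.116,-0.429,0.845,14.841,8.425,2.045
4,0.220,-1.111,0.446,7.379,-7.392,3.202,0.110,-0.402,0.827,7.699,6.531,1.622
5,0.368,-1.257,0.512,7.412,-7.237,3.368,0.102,-0.372,0.808,2.771,5.310,1.474
6,0.514,-1.399,0.579,7.282,-6.939,3.336,0.092,-0.340,0.788,-0.550,4.624,1.488
7,0.658,-1.534,0.644,7.091,-6.605,3.185,0.081,-0.307,0.768,-2.777,4.300,1.582
8,0.797,-1.663,0.706,6.886,-6.276,2.969,0.070,-0.273,0.747,-4.268,4.199,1.709
9,0.933,-1.785,0.763,6.693,-5.967,2.721,0.060,-0.240,0.726,-5.264,4.226,1.845
10,1.065,-1.901,0.814,6.521,-5.679,2.462,0.049,-0.207,0.705,-5.922,4.318,1.979
11,1.194,-2.012,0.861,6.375,-5.410,2.204,0.040,-0.175,0.684,-6.346,4.434,2.107
12,1.320,-2.118,0.903,6.256,-5.155,1.952,0.031,-0.144,0.662,-6.603,4.548,2.226
13,1.444,-2.218,0.939,6.161,-4.910,1.712,0.024,-0.114,0.640,-6.736,4.641,2.334
14,1.567,-2.314,0.971,6.089,-4.673,1.485,0.017,-0.086,0.617,-6.771,4.700,2.429
15,1.688,-2.405,0.999,6.035,-4.441,1.275,0.011,-0.058,0.594,-6.722,4.717,2.507
16,1.808,-2.492,1.022,5.995,-4.216,1.085,0.007,-0.032,0.572,-6.598,4.686,2.565
17,1.928,-2.574,1.042,5.965,-3.997,0.916,0.003,-0.007,0.549,-6.401,4.601,2.600
18,2.047,-2.652,1.059,5.940,-3.785,0.770,0.001,0.016,0.526,-6.134,4.461,2.608
19,2.165,-2.726,1.073,5.916,-3.581,0.647,-0.001,0.038,0.504,-5.800,4.265,2.588
20,2.284,-2.795,1.085,5.889,-3.388,0.548,-0.001,0.058,0.482,-5.401,4.013,2.539
21,2.401,-2.861,1.096,5.857,-3.205,0.471,-0.000,0.077,0.460,-4.944,3.709,2.458
22,2.518,-2.924,1.104,5.818,-3.034,0.415,0.001,0.094,0.439,-4.437,3.355,2.349
23,2.634,-2.983,1.112,5.769,-2.875,0.377,0.003,0.110,0.419,-3.890,2.956,2.212
24,2.749,-3.039,1.120,5.712,-2.727,0.354,0.006,0.125,0.399,-3.315,2.518,2.049
25,2.863,-3.092,1.127,5.644,-2.589,0.343,0.010,0.137,0.380,-2.726,2.046,1.865
26,2.975,-3.143,1.133,5.568,-2.462,0.340,0.014,0.149,0.362,-2.134,1.548,1.661
27,3.086,-3.191,1.140,5.484,-2.344,0.342,0.019,0.160,0.345,-1.553,1.031,1.444
28,3.194,-3.237,1.147,5.392,-2.235,0.347,0.024,0.169,0.329,-0.994,0.501,1.216
29,3.301,-3.281,1.154,5.294,-2.132,0.353,0.030,0.177,0.313,-0.469,-0.035,0.982
30,3.406,-3.322,1.161,5.189,-2.036,0.357,0.036,0.185,0.299,0.015,-0.570,0.746
31,3.509,-3.362,1.168,5.080,-1.945,0.358,0.042,0.192,0.285,0.451,-1.099,0.513
32,3.610,-3.400,1.176,4.966,-1.858,0.356,0.048,0.198,0.272,0.834,-1.615,0.285
33,3.708,-3.437,1.183,4.847,-1.776,0.348,0.054,0.204,0.260,1.161,-2.116,0.067
34,3.804,-3.471,1.189,4.725,-1.696,0.337,0.060,0.208,0.248,1.432,-2.596,-0.138
35,3.897,-3.505,1.196,4.598,-1.620,0.320,0.066,0.213,0.237,1.645,-3.052,-0.329
36,3.988,-3.536,1.202,4.468,-1.546,0.299,0.072,0.217,0.226,1.804,-3.482,-0.502
37,4.076,-3.567,1.208,4.333,-1.474,0.275,0.078,0.221,0.216,1.909,-3.883,-0.658
38,4.161,-3.596,1.213,4.195,-1.404,0.247,0.084,0.224,0.206,1.962,-4.254,-0.793
39,4.244,-3.623,1.218,4.053,-1.335,0.217,0.090,0.227,0.197,1.964,-4.593,-0.910
40,4.323,-3.649,1.222,3.906,-1.267,0.184,0.096,0.230,0.188,1.919,-4.900,-1.006
41,4.400,-3.674,1.225,3.754,-1.198,0.150,0.101,0.232,0.180,1.826,-5.173,-1.084
42,4.474,-3.697,1.228,3.596,-1.128,0.115,0.106,0.235,0.172,1.689,-5.414,-1.144
43,4.544,-3.719,1.230,3.431,-1.056,0.079,0.111,0.237,0.164,1.511,-5.625,-1.186
44,4.611,-3.739,1.231,3.259,-0.980,0.043,0.116,0.239,0.157,1.298,-5.806,-1.214
45,4.674,-3.758,1.232,3.077,-0.900,0.008,0.121,0.241,0.150,1.062,-5.963,-1.230
46,4.734,-3.775,1.232,2.885,-0.821,-0.015,0.125,0.243,0.143,0.820,-6.099,-1.248
47,4.789,-3.791,1.231,2.685,-0.739,-0.035,0.129,0.245,0.136,0.583,-6.220,-1.263
48,4.841,-3.805,1.230,2.480,-0.651,-0.057,0.133,0.246,0.130,0.359,-6.329,-1.265
49,4.888,-3.817,1.229,2.273,-0.557,-0.083,0.137,0.248,0.125,0.160,-6.429,-1.256
50,4.932,-3.827,1.227,2.065,-0.462,-0.108,0.141,0.249,0.119,-0.008,-6.522,-1.239
51,4.971,-3.836,1.225,1.861,-0.368,-0.132,0.144,0.250,0.114,-0.139,-6.607,-1.215
52,5.006,-3.842,1.222,1.662,-0.278,-0.154,0.147,0.251,0.109,-0.235,-6.684,-1.187
53,5.038,-3.847,1.219,1.472,-0.193,-0.172,0.150,0.252,0.104,-0.296,-6.752,-1.156
54,5.065,-3.850,1.215,1.292,-0.116,-0.186,0.153,0.252,0.100,-0.328,-6.812,-1.123
55,5.089,-3.852,1.211,1.124,-0.046,-0.197,0.156,0.253,0.095,-0.335,-6.861,-1.089
56,5.110,-3.852,1.207,0.970,0.011,-0.201,0.158,0.253,0.091,-0.319,-6.896,-1.056
57,5.128,-3.851,1.203,0.831,0.052,-0.195,0.160,0.253,0.087,-0.279,-6.907,-1.025
58,5.144,-3.850,1.200,0.705,0.087,-0.190,0.162,0.253,0.084,-0.232,-6.912,-0.992
59,5.156,-3.848,1.196,0.592,0.118,-0.186,0.164,0.253,0.081,-0.181,-6.912,-0.958
60,5.167,-3.845,1.192,0.491,0.144,-0.182,0.166,0.253,0.078,-0.127,-6.908,-0.922
61,5.176,-3.842,1.189,0.401,0.166,-0.179,0.167,0.253,0.075,-0.071,-6.900,-0.887
62,5.183,-3.839,1.185,0.321,0.185,-0.176,0.168,0.253,0.073,-0.014,-6.889,-0.852
63,5.189,-3.835,1.182,0.250,0.200,-0.173,0.169,0.253,0.071,0.042,-6.875,-0.818
64,5.194,-3.831,1.178,0.187,0.211,-0.170,0.170,0.253,0.069,0.098,-6.859,-0.785
65,5.197,-3.826,1.175,0.132,0.220,-0.167,0.171,0.253,0.067,0.152,-6.842,-0.752
66,5.199,-3.822,1.172,0.084,0.227,-0.164,0.172,0.252,0.065,0.204,-6.824,-0.721
67,5.200,-3.817,1.168,0.043,0.231,-0.161,0.173,0.252,0.063,,,
# final ang (rad): 5.200 -3.817 1.168


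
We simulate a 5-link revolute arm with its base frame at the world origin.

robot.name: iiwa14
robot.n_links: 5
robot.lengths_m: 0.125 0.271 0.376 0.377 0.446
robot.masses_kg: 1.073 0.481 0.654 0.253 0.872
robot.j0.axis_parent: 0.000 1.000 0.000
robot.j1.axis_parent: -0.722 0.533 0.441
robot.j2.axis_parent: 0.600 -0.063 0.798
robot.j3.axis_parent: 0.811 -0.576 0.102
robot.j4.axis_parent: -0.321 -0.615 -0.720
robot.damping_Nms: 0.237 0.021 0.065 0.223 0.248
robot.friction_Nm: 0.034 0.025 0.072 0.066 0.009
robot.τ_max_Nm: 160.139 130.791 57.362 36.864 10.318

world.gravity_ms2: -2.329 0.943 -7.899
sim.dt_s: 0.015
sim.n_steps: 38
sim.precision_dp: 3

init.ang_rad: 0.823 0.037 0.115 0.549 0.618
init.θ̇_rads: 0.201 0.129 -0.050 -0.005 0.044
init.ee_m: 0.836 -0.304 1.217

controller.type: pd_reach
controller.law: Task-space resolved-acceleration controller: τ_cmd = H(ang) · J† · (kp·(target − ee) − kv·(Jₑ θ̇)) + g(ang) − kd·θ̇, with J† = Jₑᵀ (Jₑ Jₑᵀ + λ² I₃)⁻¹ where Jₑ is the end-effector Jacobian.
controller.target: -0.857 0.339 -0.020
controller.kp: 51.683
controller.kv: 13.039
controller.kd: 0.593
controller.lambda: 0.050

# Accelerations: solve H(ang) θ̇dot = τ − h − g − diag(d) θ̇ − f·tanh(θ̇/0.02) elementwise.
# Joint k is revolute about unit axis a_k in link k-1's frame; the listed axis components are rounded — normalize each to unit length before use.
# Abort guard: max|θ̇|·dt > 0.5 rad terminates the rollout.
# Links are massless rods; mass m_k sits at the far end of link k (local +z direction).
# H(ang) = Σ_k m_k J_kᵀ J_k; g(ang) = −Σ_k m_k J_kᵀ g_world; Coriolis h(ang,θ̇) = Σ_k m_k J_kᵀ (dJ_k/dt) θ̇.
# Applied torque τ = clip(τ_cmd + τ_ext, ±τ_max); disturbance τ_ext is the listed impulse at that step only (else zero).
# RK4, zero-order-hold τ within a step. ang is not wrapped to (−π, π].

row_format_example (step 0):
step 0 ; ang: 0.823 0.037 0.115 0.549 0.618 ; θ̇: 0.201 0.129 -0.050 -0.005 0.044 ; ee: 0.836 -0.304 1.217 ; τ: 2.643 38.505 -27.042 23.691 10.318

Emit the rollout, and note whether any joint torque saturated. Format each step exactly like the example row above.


step 1 ; ang: 0.834 0.050 0.082 0.604 0.606 ; θ̇: 1.101 1.703 -4.021 7.101 -1.417 ; ee: 0.832 -0.300 1.209 ; τ: -1.625 29.579 -21.747 16.557 10.318
step 2 ; ang: 0.847 0.095 0.030 0.734 0.618 ; θ̇: 0.688 4.192 -2.866 9.985 2.894 ; ee: 0.813 -0.290 1.189 ; τ: -14.011 11.780 -17.473 15.278 7.426
step 3 ; ang: 0.859 0.162 -0.021 0.897 0.655 ; θ̇: 0.864 4.751 -3.809 11.696 2.256 ; ee: 0.783 -0.273 1.158 ; τ: -23.276 -0.388 -13.385 14.109 5.872
step 4 ; ang: 0.872 0.234 -0.082 1.077 0.683 ; θ̇: 0.892 4.945 -4.222 12.118 1.836 ; ee: 0.744 -0.253 1.120 ; τ: -28.303 -8.487 -10.044 12.807 4.431
step 5 ; ang: 0.886 0.307 -0.149 1.258 0.705 ; θ̇: 0.899 4.848 -4.603 11.965 1.343 ; ee: 0.699 -0.229 1.076 ; τ: -29.810 -12.855 -7.216 10.788 3.364
step 6 ; ang: 0.899 0.378 -0.221 1.434 0.723 ; θ̇: 0.866 4.639 -4.905 11.536 1.173 ; ee: 0.649 -0.203 1.029 ; τ: -29.074 -14.805 -4.726 8.199 2.401
step 7 ; ang: 0.912 0.446 -0.297 1.603 0.739 ; θ̇: 0.813 4.343 -5.279 10.995 1.067 ; ee: 0.594 -0.175 0.980 ; τ: -26.974 -15.102 -2.506 5.275 1.669
step 8 ; ang: 0.923 0.508 -0.379 1.763 0.756 ; θ̇: 0.721 4.022 -5.683 10.402 1.163 ; ee: 0.537 -0.147 0.930 ; τ: -24.175 -14.470 -0.509 2.298 1.016
step 9 ; ang: 0.933 0.566 -0.467 1.914 0.775 ; θ̇: 0.584 3.685 -6.163 9.781 1.354 ; ee: 0.477 -0.118 0.880 ; τ: -21.062 -13.283 1.272 -0.520 0.462
step 10 ; ang: 0.941 0.619 -0.563 2.056 0.798 ; θ̇: 0.382 3.364 -6.688 9.137 1.696 ; ee: 0.416 -0.091 0.830 ; τ: -17.899 -11.849 2.836 -3.005 -0.076
step 11 ; ang: 0.944 0.668 -0.668 2.188 0.827 ; θ̇: 0.099 3.077 -7.252 8.466 2.153 ; ee: 0.355 -0.064 0.783 ; τ: -14.830 -10.330 4.166 -5.038 -0.601
step 12 ; ang: 0.943 0.712 -0.781 2.309 0.864 ; θ̇: -0.282 2.853 -7.811 7.758 2.728 ; ee: 0.294 -0.039 0.736 ; τ: -11.956 -8.850 5.239 -6.532 -1.135
step 13 ; ang: 0.935 0.754 -0.901 2.420 0.909 ; θ̇: -0.776 2.727 -8.304 7.005 3.387 ; ee: 0.234 -0.016 0.692 ; τ: -9.313 -7.483 6.021 -7.438 -1.664
step 14 ; ang: 0.919 0.795 -1.029 2.519 0.965 ; θ̇: -1.378 2.727 -8.659 6.194 4.056 ; ee: 0.176 0.005 0.650 ; τ: -6.910 -6.293 6.487 -7.744 -2.144
step 15 ; ang: 0.894 0.836 -1.160 2.606 1.030 ; θ̇: -2.058 2.867 -8.801 5.320 4.627 ; ee: 0.120 0.025 0.611 ; τ: -4.745 -5.366 6.638 -7.481 -2.513
step 16 ; ang: 0.857 0.881 -1.292 2.678 1.103 ; θ̇: -2.759 3.131 -8.669 4.376 4.973 ; ee: 0.066 0.042 0.575 ; τ: -2.821 -4.805 6.498 -6.717 -2.710
step 17 ; ang: 0.811 0.931 -1.419 2.737 1.178 ; θ̇: -3.402 3.466 -8.234 3.366 4.987 ; ee: 0.015 0.057 0.542 ; τ: -1.169 -4.683 6.116 -5.551 -2.703
step 18 ; ang: 0.756 0.985 -1.537 2.779 1.251 ; θ̇: -3.901 3.796 -7.514 2.310 4.630 ; ee: -0.032 0.070 0.512 ; τ: 0.173 -4.980 5.553 -4.101 -2.510
step 19 ; ang: 0.695 1.044 -1.643 2.806 1.316 ; θ̇: -4.197 4.038 -6.574 1.252 3.967 ; ee: -0.078 0.083 0.486 ; τ: 1.187 -5.557 4.891 -2.488 -2.214
step 20 ; ang: 0.632 1.105 -1.734 2.818 1.370 ; θ̇: -4.273 4.141 -5.517 0.257 3.150 ; ee: -0.121 0.095 0.463 ; τ: 1.900 -6.214 4.241 -0.827 -1.934
step 21 ; ang: 0.568 1.167 -1.809 2.815 1.411 ; θ̇: -4.160 4.097 -4.448 -0.600 2.375 ; ee: -0.163 0.107 0.442 ; τ: 2.381 -6.768 3.712 0.762 -1.786
step 22 ; ang: 0.508 1.228 -1.868 2.801 1.442 ; θ̇: -3.920 3.929 -3.467 -1.293 1.721 ; ee: -0.203 0.119 0.422 ; τ: 2.741 -7.112 3.370 2.239 -1.790
step 23 ; ang: 0.451 1.285 -1.914 2.777 1.464 ; θ̇: -3.615 3.680 -2.617 -1.815 1.228 ; ee: -0.243 0.131 0.403 ; τ: 3.077 -7.188 3.218 3.563 -1.935
step 24 ; ang: 0.399 1.338 -1.947 2.747 1.480 ; θ̇: -3.298 3.393 -1.906 -2.183 0.882 ; ee: -0.281 0.144 0.384 ; τ: 3.461 -6.960 3.216 4.712 -2.174
step 25 ; ang: 0.352 1.387 -1.971 2.713 1.492 ; θ̇: -3.003 3.107 -1.324 -2.422 0.644 ; ee: -0.317 0.157 0.365 ; τ: 3.934 -6.432 3.310 5.679 -2.455
step 26 ; ang: 0.309 1.431 -1.987 2.675 1.500 ; θ̇: -2.743 2.848 -0.853 -2.561 0.482 ; ee: -0.352 0.170 0.345 ; τ: 4.492 -5.665 3.453 6.474 -2.740
step 27 ; ang: 0.270 1.472 -1.997 2.636 1.507 ; θ̇: -2.516 2.635 -0.480 -2.626 0.374 ; ee: -0.385 0.182 0.324 ; τ: 5.100 -4.777 3.619 7.116 -3.007
step 28 ; ang: 0.234 1.511 -2.002 2.597 1.512 ; θ̇: -2.307 2.474 -0.191 -2.641 0.307 ; ee: -0.416 0.195 0.304 ; τ: 5.708 -3.900 3.796 7.631 -3.243
step 29 ; ang: 0.201 1.547 -2.003 2.557 1.516 ; θ̇: -2.096 2.361 0.017 -2.627 0.268 ; ee: -0.445 0.207 0.283 ; τ: 6.269 -3.143 3.985 8.040 -3.438
step 30 ; ang: 0.171 1.582 -2.002 2.518 1.520 ; θ̇: -1.854 2.280 0.131 -2.611 0.237 ; ee: -0.471 0.218 0.263 ; τ: 6.748 -2.570 4.210 8.368 -3.586
step 31 ; ang: 0.145 1.616 -2.000 2.479 1.524 ; θ̇: -1.604 2.228 0.208 -2.578 0.257 ; ee: -0.497 0.229 0.243 ; τ: 7.147 -2.203 4.438 8.619 -3.716
step 32 ; ang: 0.123 1.649 -1.996 2.441 1.528 ; θ̇: -1.353 2.189 0.252 -2.540 0.289 ; ee: -0.520 0.239 0.223 ; τ: 7.457 -2.070 4.666 8.805 -3.803
step 33 ; ang: 0.104 1.681 -1.992 2.403 1.533 ; θ̇: -1.119 2.151 0.281 -2.496 0.321 ; ee: -0.542 0.249 0.204 ; τ: 7.690 -2.129 4.886 8.929 -3.847
step 34 ; ang: 0.089 1.713 -1.988 2.366 1.538 ; θ̇: -0.916 2.107 0.307 -2.440 0.344 ; ee: -0.562 0.257 0.186 ; τ: 7.863 -2.319 5.087 8.992 -3.851
step 35 ; ang: 0.077 1.744 -1.983 2.330 1.543 ; θ̇: -0.757 2.052 0.339 -2.369 0.354 ; ee: -0.581 0.264 0.169 ; τ: 7.991 -2.568 5.257 8.995 -3.820
step 36 ; ang: 0.066 1.775 -1.977 2.295 1.548 ; θ̇: -0.640 1.987 0.377 -2.283 0.349 ; ee: -0.599 0.271 0.153 ; τ: 8.087 -2.813 5.390 8.944 -3.761
step 37 ; ang: 0.058 1.804 -1.972 2.262 1.554 ; θ̇: -0.556 1.912 0.417 -2.183 0.333 ; ee: -0.616 0.276 0.138 ; τ: 8.156 -3.015 5.484 8.848 -3.684
step 38 ; ang: 0.050 1.832 -1.965 2.230 1.559 ; θ̇: -0.494 1.830 0.453 -2.076 0.312 ; ee: -0.632 0.281 0.124
any joint saturated: yes


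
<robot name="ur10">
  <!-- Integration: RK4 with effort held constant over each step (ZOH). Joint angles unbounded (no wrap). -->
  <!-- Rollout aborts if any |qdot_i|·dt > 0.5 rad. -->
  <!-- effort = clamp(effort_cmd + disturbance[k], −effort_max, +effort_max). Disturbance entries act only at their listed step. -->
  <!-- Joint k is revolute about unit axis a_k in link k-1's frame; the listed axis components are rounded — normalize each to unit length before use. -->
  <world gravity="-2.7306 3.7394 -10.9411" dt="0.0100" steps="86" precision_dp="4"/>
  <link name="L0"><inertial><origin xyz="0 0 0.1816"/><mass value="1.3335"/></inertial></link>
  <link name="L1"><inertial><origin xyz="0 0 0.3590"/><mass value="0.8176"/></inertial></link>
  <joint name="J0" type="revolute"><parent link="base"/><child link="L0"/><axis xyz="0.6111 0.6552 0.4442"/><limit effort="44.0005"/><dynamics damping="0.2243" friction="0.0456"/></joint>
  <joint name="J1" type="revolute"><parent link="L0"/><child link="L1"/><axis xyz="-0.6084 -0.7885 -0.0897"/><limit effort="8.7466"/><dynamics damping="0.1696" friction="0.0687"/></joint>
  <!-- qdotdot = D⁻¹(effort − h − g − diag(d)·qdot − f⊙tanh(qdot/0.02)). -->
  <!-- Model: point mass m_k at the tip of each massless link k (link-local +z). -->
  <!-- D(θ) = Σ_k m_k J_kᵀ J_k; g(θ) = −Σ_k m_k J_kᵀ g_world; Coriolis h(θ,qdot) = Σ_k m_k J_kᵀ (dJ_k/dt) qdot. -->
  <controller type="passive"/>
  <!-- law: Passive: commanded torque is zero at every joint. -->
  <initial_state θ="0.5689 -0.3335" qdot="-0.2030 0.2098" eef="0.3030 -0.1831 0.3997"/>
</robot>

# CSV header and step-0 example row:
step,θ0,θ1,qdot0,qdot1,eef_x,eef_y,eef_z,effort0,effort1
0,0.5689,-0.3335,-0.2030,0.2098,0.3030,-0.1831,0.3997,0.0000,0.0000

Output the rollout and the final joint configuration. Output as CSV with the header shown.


step,θ0,θ1,qdot0,qdot1,eef_x,eef_y,eef_z,effort0,effort1
1,0.5667,-0.3324,-0.2313,0.0112,0.3020,-0.1828,0.4007,0.0000,0.0000
2,0.5645,-0.3330,-0.2121,-0.1108,0.3014,-0.1826,0.4013,0.0000,0.0000
3,0.5625,-0.3346,-0.1837,-0.2168,0.3011,-0.1824,0.4014,0.0000,0.0000
4,0.5608,-0.3373,-0.1527,-0.3178,0.3011,-0.1824,0.4013,0.0000,0.0000
5,0.5594,-0.3410,-0.1195,-0.4149,0.3015,-0.1825,0.4007,0.0000,0.0000
6,0.5584,-0.3456,-0.0843,-0.5087,0.3022,-0.1827,0.3998,0.0000,0.0000
7,0.5577,-0.3511,-0.0473,-0.6000,0.3033,-0.1830,0.3986,0.0000,0.0000
8,0.5575,-0.3576,-0.0105,-0.6916,0.3047,-0.1834,0.3970,0.0000,0.0000
9,0.5575,-0.3650,0.0169,-0.7962,0.3065,-0.1839,0.3950,0.0000,0.0000
10,0.5578,-0.3735,0.0401,-0.9069,0.3085,-0.1844,0.3926,0.0000,0.0000
11,0.5583,-0.3831,0.0660,-1.0150,0.3109,-0.1850,0.3899,0.0000,0.0000
12,0.5591,-0.3938,0.0957,-1.1196,0.3135,-0.1857,0.3867,0.0000,0.0000
13,0.5602,-0.4055,0.1291,-1.2211,0.3165,-0.1865,0.3831,0.0000,0.0000
14,0.5617,-0.4182,0.1662,-1.3200,0.3198,-0.1873,0.3791,0.0000,0.0000
15,0.5636,-0.4319,0.2069,-1.4169,0.3234,-0.1882,0.3747,0.0000,0.0000
16,0.5659,-0.4466,0.2514,-1.5119,0.3272,-0.1891,0.3698,0.0000,0.0000
17,0.5686,-0.4622,0.2998,-1.6051,0.3314,-0.1900,0.3644,0.0000,0.0000
18,0.5719,-0.4787,0.3524,-1.6965,0.3358,-0.1909,0.3585,0.0000,0.0000
19,0.5757,-0.4961,0.4096,-1.7861,0.3404,-0.1918,0.3521,0.0000,0.0000
20,0.5801,-0.5144,0.4717,-1.8737,0.3454,-0.1927,0.3451,0.0000,0.0000
21,0.5851,-0.5335,0.5394,-1.9590,0.3505,-0.1936,0.3376,0.0000,0.0000
22,0.5909,-0.5535,0.6130,-2.0417,0.3559,-0.1943,0.3294,0.0000,0.0000
23,0.5974,-0.5744,0.6932,-2.1213,0.3615,-0.1950,0.3206,0.0000,0.0000
24,0.6048,-0.5960,0.7806,-2.1973,0.3673,-0.1955,0.3112,0.0000,0.0000
25,0.6130,-0.6183,0.8759,-2.2691,0.3732,-0.1959,0.3010,0.0000,0.0000
26,0.6223,-0.6413,0.9800,-2.3361,0.3794,-0.1961,0.2902,0.0000,0.0000
27,0.6327,-0.6650,1.0935,-2.3975,0.3856,-0.1960,0.2786,0.0000,0.0000
28,0.6442,-0.6893,1.2173,-2.4525,0.3919,-0.1956,0.2662,0.0000,0.0000
29,0.6571,-0.7140,1.3523,-2.5001,0.3982,-0.1950,0.2531,0.0000,0.0000
30,0.6713,-0.7392,1.4993,-2.5395,0.4046,-0.1939,0.2391,0.0000,0.0000
31,0.6871,-0.7648,1.6594,-2.5695,0.4110,-0.1924,0.2243,0.0000,0.0000
32,0.7045,-0.7906,1.8333,-2.5890,0.4173,-0.1904,0.2087,0.0000,0.0000
33,0.7238,-0.8165,2.0221,-2.5967,0.4234,-0.1878,0.1922,0.0000,0.0000
34,0.7450,-0.8425,2.2267,-2.5915,0.4294,-0.1846,0.1749,0.0000,0.0000
35,0.7684,-0.8683,2.4479,-2.5718,0.4351,-0.1807,0.1567,0.0000,0.0000
36,0.7941,-0.8939,2.6867,-2.5362,0.4405,-0.1760,0.1376,0.0000,0.0000
37,0.8222,-0.9190,2.9437,-2.4832,0.4455,-0.1704,0.1178,0.0000,0.0000
38,0.8530,-0.9435,3.2198,-2.4110,0.4500,-0.1639,0.0972,0.0000,0.0000
39,0.8867,-0.9671,3.5154,-2.3182,0.4540,-0.1564,0.0759,0.0000,0.0000
40,0.9234,-0.9898,3.8310,-2.2028,0.4574,-0.1477,0.0539,0.0000,0.0000
41,0.9633,-1.0111,4.1668,-2.0632,0.4600,-0.1379,0.0313,0.0000,0.0000
42,1.0068,-1.0309,4.5226,-1.8977,0.4618,-0.1268,0.0083,0.0000,0.0000
43,1.0539,-1.0490,4.8981,-1.7046,0.4627,-0.1144,-0.0151,0.0000,0.0000
44,1.1048,-1.0649,5.2926,-1.4825,0.4625,-0.1006,-0.0388,0.0000,0.0000
45,1.1598,-1.0785,5.7051,-1.2300,0.4613,-0.0855,-0.0626,0.0000,0.0000
46,1.2190,-1.0894,6.1337,-0.9461,0.4589,-0.0688,-0.0863,0.0000,0.0000
47,1.2825,-1.0973,6.5766,-0.6302,0.4553,-0.0507,-0.1097,0.0000,0.0000
48,1.3505,-1.1019,7.0312,-0.2820,0.4503,-0.0312,-0.1328,0.0000,0.0000
49,1.4231,-1.1029,7.4898,0.0909,0.4439,-0.0102,-0.1552,0.0000,0.0000
50,1.5003,-1.1001,7.9330,0.4609,0.4361,0.0122,-0.1768,0.0000,0.0000
51,1.5818,-1.0935,8.3801,0.8625,0.4267,0.0359,-0.1974,0.0000,0.0000
52,1.6679,-1.0828,8.8260,1.2925,0.4158,0.0609,-0.2167,0.0000,0.0000
53,1.7583,-1.0676,9.2654,1.7466,0.4034,0.0869,-0.2346,0.0000,0.0000
54,1.8531,-1.0478,9.6926,2.2195,0.3894,0.1138,-0.2508,0.0000,0.0000
55,1.9521,-1.0232,10.1015,2.7046,0.3740,0.1416,-0.2652,0.0000,0.0000
56,2.0551,-0.9937,10.4860,3.1940,0.3572,0.1698,-0.2775,0.0000,0.0000
57,2.1617,-0.9593,10.8392,3.6782,0.3391,0.1985,-0.2878,0.0000,0.0000
58,2.2717,-0.9202,11.1543,4.1463,0.3196,0.2272,-0.2957,0.0000,0.0000
59,2.3847,-0.8765,11.4236,4.5855,0.2991,0.2557,-0.3014,0.0000,0.0000
60,2.5000,-0.8286,11.6392,4.9813,0.2774,0.2838,-0.3047,0.0000,0.0000
61,2.6172,-0.7771,11.7926,5.3180,0.2548,0.3112,-0.3055,0.0000,0.0000
62,2.7356,-0.7225,11.8751,5.5788,0.2314,0.3376,-0.3040,0.0000,0.0000
63,2.8545,-0.6658,11.8783,5.7470,0.2072,0.3627,-0.3002,0.0000,0.0000
64,2.9729,-0.6079,11.7953,5.8082,0.1825,0.3863,-0.2941,0.0000,0.0000
65,3.0901,-0.5500,11.6217,5.7518,0.1574,0.4082,-0.2859,0.0000,0.0000
66,3.2050,-0.4933,11.3572,5.5737,0.1320,0.4283,-0.2756,0.0000,0.0000
67,3.3169,-0.4389,11.0061,5.2775,0.1065,0.4464,-0.2634,0.0000,0.0000
68,3.4249,-0.3881,10.5778,4.8754,0.0812,0.4624,-0.2494,0.0000,0.0000
69,3.5283,-0.3417,10.0855,4.3861,0.0562,0.4764,-0.2338,0.0000,0.0000
70,3.6265,-0.3006,9.5447,3.8326,0.0318,0.4884,-0.2166,0.0000,0.0000
71,3.7191,-0.2652,8.9709,3.2388,0.0081,0.4984,-0.1982,0.0000,0.0000
72,3.8058,-0.2359,8.3787,2.6271,-0.0147,0.5065,-0.1787,0.0000,0.0000
73,3.8866,-0.2127,7.7803,2.0167,-0.0363,0.5128,-0.1582,0.0000,0.0000
74,3.9614,-0.1955,7.1853,1.4226,-0.0568,0.5175,-0.1371,0.0000,0.0000
75,4.0304,-0.1841,6.6009,0.8558,-0.0759,0.5206,-0.1154,0.0000,0.0000
76,4.0935,-0.1782,6.0320,0.3240,-0.0937,0.5222,-0.0935,0.0000,0.0000
77,4.1511,-0.1775,5.4905,-0.1547,-0.1100,0.5225,-0.0715,0.0000,0.0000
78,4.2035,-0.1810,5.0065,-0.5318,-0.1249,0.5216,-0.0497,0.0000,0.0000
79,4.2512,-0.1880,4.5367,-0.8773,-0.1383,0.5197,-0.0282,0.0000,0.0000
80,4.2943,-0.1984,4.0822,-1.1906,-0.1504,0.5168,-0.0072,0.0000,0.0000
81,4.3329,-0.2117,3.6435,-1.4722,-0.1611,0.5131,0.0131,0.0000,0.0000
82,4.3672,-0.2277,3.2206,-1.7229,-0.1706,0.5087,0.0327,0.0000,0.0000
83,4.3974,-0.2461,2.8132,-1.9443,-0.1789,0.5037,0.0513,0.0000,0.0000
84,4.4236,-0.2665,2.4209,-2.1381,-0.1860,0.4983,0.0690,0.0000,0.0000
85,4.4459,-0.2888,2.0428,-2.3062,-0.1922,0.4926,0.0855,0.0000,0.0000
86,4.4645,-0.3126,1.6784,-2.4506,-0.1974,0.4866,0.1010,,
# final θ (rad): 4.4645 -0.3126


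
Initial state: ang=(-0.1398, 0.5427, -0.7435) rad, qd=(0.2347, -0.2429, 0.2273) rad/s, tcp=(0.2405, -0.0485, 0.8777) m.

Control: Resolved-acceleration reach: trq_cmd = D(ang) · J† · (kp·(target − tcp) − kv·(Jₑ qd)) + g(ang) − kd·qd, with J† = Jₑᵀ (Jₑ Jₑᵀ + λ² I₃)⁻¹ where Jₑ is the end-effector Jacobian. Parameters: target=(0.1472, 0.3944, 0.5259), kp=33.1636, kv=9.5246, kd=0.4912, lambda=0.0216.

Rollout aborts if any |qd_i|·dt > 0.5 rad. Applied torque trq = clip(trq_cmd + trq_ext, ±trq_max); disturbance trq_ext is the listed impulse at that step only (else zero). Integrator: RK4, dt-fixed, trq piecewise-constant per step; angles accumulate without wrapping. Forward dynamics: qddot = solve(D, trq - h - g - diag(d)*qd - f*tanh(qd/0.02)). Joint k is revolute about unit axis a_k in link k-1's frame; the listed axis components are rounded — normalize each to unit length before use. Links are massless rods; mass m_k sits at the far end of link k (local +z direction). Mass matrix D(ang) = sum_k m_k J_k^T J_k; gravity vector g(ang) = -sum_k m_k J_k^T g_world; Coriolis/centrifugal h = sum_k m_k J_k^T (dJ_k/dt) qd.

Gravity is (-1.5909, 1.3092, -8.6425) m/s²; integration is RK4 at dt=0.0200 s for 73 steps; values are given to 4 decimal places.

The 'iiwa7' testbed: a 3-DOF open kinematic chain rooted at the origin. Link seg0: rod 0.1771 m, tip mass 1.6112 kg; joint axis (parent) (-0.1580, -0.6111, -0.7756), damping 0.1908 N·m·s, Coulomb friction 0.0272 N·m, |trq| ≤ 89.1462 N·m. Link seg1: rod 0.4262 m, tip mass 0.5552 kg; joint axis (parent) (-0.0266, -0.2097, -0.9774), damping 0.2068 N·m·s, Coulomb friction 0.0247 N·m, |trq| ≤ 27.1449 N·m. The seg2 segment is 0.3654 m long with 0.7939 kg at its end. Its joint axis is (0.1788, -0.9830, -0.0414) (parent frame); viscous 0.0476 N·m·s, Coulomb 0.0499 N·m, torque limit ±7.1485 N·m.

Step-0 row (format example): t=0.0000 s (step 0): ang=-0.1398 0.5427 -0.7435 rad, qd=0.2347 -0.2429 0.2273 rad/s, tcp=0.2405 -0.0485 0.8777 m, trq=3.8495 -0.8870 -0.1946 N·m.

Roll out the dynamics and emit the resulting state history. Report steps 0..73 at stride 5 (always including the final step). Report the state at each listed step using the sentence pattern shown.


t=0.1000 s (step 5): ang=0.0386 0.3412 -0.9009 rad, qd=2.1260 -2.0605 -2.0674 rad/s, tcp=0.2173 -0.0260 0.8545 m, trq=-0.5768 -0.5999 1.1694 N·m.
t=0.2000 s (step 10): ang=0.2406 0.1379 -1.0939 rad, qd=1.8773 -2.0184 -1.7658 rad/s, tcp=0.1920 0.0099 0.8164 m, trq=-1.5810 -0.5945 1.3387 N·m.
t=0.3000 s (step 15): ang=0.4101 -0.0603 -1.2526 rad, qd=1.5108 -1.9390 -1.4160 rad/s, tcp=0.1760 0.0569 0.7747 m, trq=-1.8109 -0.2271 1.6511 N·m.
t=0.4000 s (step 20): ang=0.5424 -0.2470 -1.3775 rad, qd=1.1405 -1.7883 -1.0871 rad/s, tcp=0.1684 0.1074 0.7326 m, trq=-1.8481 0.1873 1.9399 N·m.
t=0.5000 s (step 25): ang=0.6392 -0.4160 -1.4712 rad, qd=0.8026 -1.5882 -0.7962 rad/s, tcp=0.1655 0.1555 0.6930 m, trq=-1.8396 0.5420 2.1405 N·m.
t=0.6000 s (step 30): ang=0.7045 -0.5637 -1.5383 rad, qd=0.5138 -1.3654 -0.5569 rad/s, tcp=0.1643 0.1984 0.6579 m, trq=-1.8267 0.8122 2.2552 N·m.
t=0.7000 s (step 35): ang=0.7436 -0.6890 -1.5843 rad, qd=0.2763 -1.1433 -0.3719 rad/s, tcp=0.1633 0.2350 0.6282 m, trq=-1.8175 1.0069 2.3093 N·m.
t=0.8000 s (step 40): ang=0.7612 -0.7928 -1.6143 rad, qd=0.0828 -0.9379 -0.2355 rad/s, tcp=0.1618 0.2654 0.6041 m, trq=-1.8089 1.1437 2.3288 N·m.
t=0.9000 s (step 45): ang=0.7618 -0.8774 -1.6329 rad, qd=-0.0569 -0.7607 -0.1414 rad/s, tcp=0.1598 0.2904 0.5851 m, trq=-1.8240 1.2397 2.3337 N·m.
t=1.0000 s (step 50): ang=0.7501 -0.9456 -1.6435 rad, qd=-0.1773 -0.6084 -0.0751 rad/s, tcp=0.1573 0.3107 0.5705 m, trq=-1.8226 1.3030 2.3318 N·m.
t=1.1000 s (step 55): ang=0.7268 -0.9999 -1.6486 rad, qd=-0.2869 -0.4808 -0.0313 rad/s, tcp=0.1549 0.3270 0.5593 m, trq=-1.7912 1.3424 2.3332 N·m.
t=1.2000 s (step 60): ang=0.6934 -1.0425 -1.6506 rad, qd=-0.3767 -0.3751 -0.0110 rad/s, tcp=0.1527 0.3402 0.5508 m, trq=-1.7391 1.3627 2.3511 N·m.
t=1.3000 s (step 65): ang=0.6522 -1.0756 -1.6512 rad, qd=-0.4446 -0.2894 -0.0035 rad/s, tcp=0.1509 0.3507 0.5442 m, trq=-1.6676 1.3673 2.3788 N·m.
t=1.4000 s (step 70): ang=0.6054 -1.1010 -1.6513 rad, qd=-0.4889 -0.2211 0.0014 rad/s, tcp=0.1494 0.3590 0.5389 m, trq=-1.5791 1.3584 2.4047 N·m.
t=1.4600 s (step 73): ang=0.5756 -1.1132 -1.6512 rad, qd=-0.5038 -0.1871 0.0037 rad/s, tcp=0.1487 0.3631 0.5363 m.


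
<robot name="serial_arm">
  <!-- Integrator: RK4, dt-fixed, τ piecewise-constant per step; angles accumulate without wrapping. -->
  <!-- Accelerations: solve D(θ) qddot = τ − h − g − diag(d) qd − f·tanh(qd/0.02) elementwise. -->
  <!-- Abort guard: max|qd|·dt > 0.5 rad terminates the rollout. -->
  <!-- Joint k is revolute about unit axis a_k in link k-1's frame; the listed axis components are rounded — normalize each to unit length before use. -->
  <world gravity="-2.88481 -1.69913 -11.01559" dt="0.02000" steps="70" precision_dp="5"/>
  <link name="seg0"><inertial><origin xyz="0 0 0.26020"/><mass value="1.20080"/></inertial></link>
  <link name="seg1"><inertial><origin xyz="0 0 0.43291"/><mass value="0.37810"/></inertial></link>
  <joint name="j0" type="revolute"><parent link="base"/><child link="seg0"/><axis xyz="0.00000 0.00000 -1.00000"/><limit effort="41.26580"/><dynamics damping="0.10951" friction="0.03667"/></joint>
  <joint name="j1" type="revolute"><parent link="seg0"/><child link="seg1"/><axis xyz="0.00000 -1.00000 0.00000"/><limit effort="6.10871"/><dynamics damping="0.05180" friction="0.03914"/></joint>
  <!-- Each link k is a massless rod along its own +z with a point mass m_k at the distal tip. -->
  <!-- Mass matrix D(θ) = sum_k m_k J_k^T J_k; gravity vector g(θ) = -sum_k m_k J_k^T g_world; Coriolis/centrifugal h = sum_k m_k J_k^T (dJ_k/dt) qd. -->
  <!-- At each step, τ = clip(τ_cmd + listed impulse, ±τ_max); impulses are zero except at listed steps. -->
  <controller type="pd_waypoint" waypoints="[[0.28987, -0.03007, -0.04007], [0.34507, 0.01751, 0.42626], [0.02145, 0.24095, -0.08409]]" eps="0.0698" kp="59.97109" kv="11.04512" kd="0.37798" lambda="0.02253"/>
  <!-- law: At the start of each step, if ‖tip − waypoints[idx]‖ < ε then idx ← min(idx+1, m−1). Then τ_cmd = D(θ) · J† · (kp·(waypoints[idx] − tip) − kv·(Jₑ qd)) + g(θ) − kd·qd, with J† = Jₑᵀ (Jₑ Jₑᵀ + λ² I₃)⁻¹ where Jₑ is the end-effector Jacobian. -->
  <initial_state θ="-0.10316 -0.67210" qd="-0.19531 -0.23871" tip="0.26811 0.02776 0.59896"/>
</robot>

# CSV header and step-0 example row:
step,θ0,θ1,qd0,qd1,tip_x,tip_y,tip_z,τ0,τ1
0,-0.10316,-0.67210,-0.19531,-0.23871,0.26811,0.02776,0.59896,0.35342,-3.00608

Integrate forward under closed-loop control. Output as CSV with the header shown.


step,θ0,θ1,qd0,qd1,tip_x,tip_y,tip_z,τ0,τ1
1,-0.10329,-0.68725,0.16397,-1.27476,0.27318,0.02832,0.59484,0.11201,-1.78781
2,-0.09880,-0.71965,0.28094,-1.96660,0.28395,0.02814,0.58576,0.02341,-0.94660
3,-0.09277,-0.76361,0.32019,-2.43151,0.29808,0.02773,0.57291,-0.01809,-0.34852
4,-0.08627,-0.81534,0.32956,-2.74470,0.31397,0.02715,0.55701,-0.04209,0.09250
5,-0.07970,-0.87229,0.32813,-2.95444,0.33047,0.02639,0.53859,-0.06048,0.43150
6,-0.07320,-0.93271,0.32300,-3.09169,0.34680,0.02543,0.51807,-0.07764,0.70331
7,-0.06681,-0.99535,0.31672,-3.17631,0.36238,0.02425,0.49579,-0.09497,0.92968
8,-0.06055,-1.05929,0.31020,-3.22113,0.37681,0.02285,0.47211,-0.11273,1.12397
9,-0.05443,-1.12381,0.30372,-3.23451,0.38980,0.02124,0.44733,-0.13070,1.29418
10,-0.04843,-1.18834,0.29735,-3.22212,0.40116,0.01944,0.42176,-0.14853,1.44498
11,-0.04255,-1.25240,0.29105,-3.18795,0.41078,0.01749,0.39572,-0.16584,1.57894
12,-0.03680,-1.31560,0.28479,-3.13502,0.41861,0.01541,0.36948,-0.18225,1.69748
13,-0.03118,-1.37758,0.27850,-3.06581,0.42465,0.01324,0.34332,-0.19744,1.80132
14,-0.02568,-1.43804,0.27210,-2.98254,0.42896,0.01102,0.31750,-0.21118,1.89093
15,-0.02031,-1.49672,0.26554,-2.88724,0.43163,0.00877,0.29224,-0.22326,1.96667
16,-0.01507,-1.55340,0.25874,-2.78192,0.43280,0.00652,0.26773,-0.23358,2.02902
17,-0.00997,-1.60789,0.25166,-2.66851,0.43259,0.00431,0.24415,-0.24207,2.07854
18,-0.00501,-1.66005,0.24426,-2.54890,0.43118,0.00216,0.22161,-0.24875,2.11600
19,-0.00021,-1.70978,0.23651,-2.42489,0.42874,0.00009,0.20023,-0.25368,2.14230
20,0.00444,-1.75700,0.22839,-2.29820,0.42542,-0.00189,0.18006,-0.25697,2.15845
21,0.00892,-1.80168,0.21994,-2.17040,0.42141,-0.00376,0.16113,-0.25875,2.16557
22,0.01323,-1.84381,0.21116,-2.04291,0.41684,-0.00552,0.14347,-0.25920,2.16483
23,0.01737,-1.88341,0.20212,-1.91700,0.41187,-0.00715,0.12706,-0.25850,2.15737
24,0.02132,-1.92052,0.19288,-1.79372,0.40661,-0.00867,0.11187,-0.25683,2.14433
25,0.02508,-1.95519,0.18351,-1.67399,0.40119,-0.01007,0.09786,-0.25439,2.12680
26,0.02866,-1.98752,0.17410,-1.55852,0.39570,-0.01134,0.08497,-0.25135,2.10574
27,0.03205,-2.01759,0.16472,-1.44785,0.39021,-0.01251,0.07315,-0.24788,2.08207
28,0.03526,-2.04549,0.15546,-1.34240,0.38480,-0.01357,0.06233,-0.24413,2.05656
29,0.03828,-2.07134,0.14640,-1.24242,0.37952,-0.01453,0.05244,-0.24022,2.02990
30,0.04112,-2.09525,0.13761,-1.14805,0.37441,-0.01540,0.04342,-0.23627,2.00266
31,0.04379,-2.11733,0.12913,-1.05935,0.36949,-0.01619,0.03520,-0.23235,1.97533
32,0.04629,-2.13769,0.12101,-0.97626,0.36480,-0.01690,0.02772,-0.22854,1.94829
33,0.04864,-2.15644,0.11329,-0.89869,0.36034,-0.01754,0.02091,-0.22489,1.92185
34,0.05083,-2.17370,0.10599,-0.82645,0.35612,-0.01812,0.01473,-0.22142,1.89624
35,0.05288,-2.18956,0.09910,-0.75937,0.35215,-0.01864,0.00910,-0.21817,1.87163
36,0.05480,-2.20413,0.09265,-0.69719,0.34843,-0.01911,0.00399,-0.21515,1.84815
37,0.05660,-2.21750,0.08661,-0.63969,0.34494,-0.01954,-0.00065,-0.60729,5.77851
38,0.05664,-2.21867,-0.07597,0.51636,0.34464,-0.01954,-0.00106,-0.46486,4.44034
39,0.05437,-2.20087,-0.14838,1.26069,0.34927,-0.01901,0.00513,-0.39976,3.56073
40,0.05105,-2.17082,-0.18275,1.74305,0.35683,-0.01823,0.01575,-0.36620,2.96881
41,0.04725,-2.13290,-0.19644,2.04634,0.36589,-0.01730,0.02947,-0.34961,2.56896
42,0.04328,-2.09016,-0.19963,2.22655,0.37547,-0.01626,0.04534,-0.34149,2.29670
43,0.03931,-2.04467,-0.19775,2.32154,0.38491,-0.01514,0.06265,-0.33727,2.10899
44,0.03539,-1.99787,-0.19347,2.35704,0.39378,-0.01394,0.08088,-0.33461,1.97736
45,0.03158,-1.95079,-0.18810,2.35068,0.40183,-0.01269,0.09963,-0.33238,1.88301
46,0.02788,-1.90413,-0.18225,2.31469,0.40892,-0.01140,0.11855,-0.33009,1.81362
47,0.02429,-1.85840,-0.17617,2.25768,0.41501,-0.01008,0.13740,-0.32757,1.76111
48,0.02083,-1.81397,-0.16998,2.18584,0.42008,-0.00875,0.15596,-0.32481,1.72018
49,0.01750,-1.77108,-0.16373,2.10369,0.42419,-0.00742,0.17407,-0.32187,1.68737
50,0.01429,-1.72990,-0.15743,2.01462,0.42740,-0.00611,0.19161,-0.31882,1.66041
51,0.01120,-1.69055,-0.15110,1.92120,0.42978,-0.00481,0.20848,-0.31574,1.63779
52,0.00825,-1.65309,-0.14474,1.82544,0.43143,-0.00356,0.22462,-0.31272,1.61851
53,0.00542,-1.61755,-0.13837,1.72890,0.43243,-0.00234,0.23997,-0.30980,1.60188
54,0.00271,-1.58395,-0.13200,1.63280,0.43287,-0.00117,0.25451,-0.30703,1.58743
55,0.00014,-1.55225,-0.12567,1.53812,0.43284,-0.00006,0.26823,-0.30443,1.57479
56,-0.00231,-1.52242,-0.11939,1.44562,0.43240,0.00100,0.28114,-0.30202,1.56371
57,-0.00464,-1.49441,-0.11320,1.35588,0.43164,0.00200,0.29324,-0.29980,1.55396
58,-0.00684,-1.46817,-0.10711,1.26935,0.43062,0.00294,0.30455,-0.29776,1.54538
59,-0.00892,-1.44362,-0.10116,1.18635,0.42940,0.00383,0.31511,-0.29590,1.53782
60,-0.01088,-1.42070,-0.09537,1.10710,0.42802,0.00466,0.32494,-0.29420,1.53115
61,-0.01273,-1.39932,-0.08975,1.03173,0.42653,0.00543,0.33407,-0.29266,1.52525
62,-0.01447,-1.37941,-0.08434,0.96031,0.42496,0.00615,0.34255,-0.29124,1.52002
63,-0.01611,-1.36089,-0.07915,0.89285,0.42335,0.00682,0.35041,-0.28994,1.51539
64,-0.01764,-1.34367,-0.07418,0.82931,0.42173,0.00744,0.35768,-0.28875,1.51127
65,-0.01907,-1.32769,-0.06944,0.76961,0.42010,0.00801,0.36441,-0.28764,1.50759
66,-0.02042,-1.31287,-0.06495,0.71363,0.41850,0.00855,0.37063,-0.28661,1.50429
67,-0.02167,-1.29913,-0.06070,0.66126,0.41693,0.00904,0.37637,-0.28564,1.50133
68,-0.02285,-1.28640,-0.05670,0.61235,0.41541,0.00949,0.38167,-0.28472,1.49867
69,-0.02394,-1.27461,-0.05295,0.56673,0.41394,0.00991,0.38655,-0.28384,1.49625
70,-0.02496,-1.26371,-0.04945,0.52425,0.41253,0.01030,0.39106,,
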